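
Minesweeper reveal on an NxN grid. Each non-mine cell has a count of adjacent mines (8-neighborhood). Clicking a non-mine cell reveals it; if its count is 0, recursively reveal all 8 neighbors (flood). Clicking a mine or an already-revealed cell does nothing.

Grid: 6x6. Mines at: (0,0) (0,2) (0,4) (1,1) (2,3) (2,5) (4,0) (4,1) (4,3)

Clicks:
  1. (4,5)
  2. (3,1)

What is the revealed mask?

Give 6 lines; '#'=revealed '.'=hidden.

Answer: ......
......
......
.#..##
....##
....##

Derivation:
Click 1 (4,5) count=0: revealed 6 new [(3,4) (3,5) (4,4) (4,5) (5,4) (5,5)] -> total=6
Click 2 (3,1) count=2: revealed 1 new [(3,1)] -> total=7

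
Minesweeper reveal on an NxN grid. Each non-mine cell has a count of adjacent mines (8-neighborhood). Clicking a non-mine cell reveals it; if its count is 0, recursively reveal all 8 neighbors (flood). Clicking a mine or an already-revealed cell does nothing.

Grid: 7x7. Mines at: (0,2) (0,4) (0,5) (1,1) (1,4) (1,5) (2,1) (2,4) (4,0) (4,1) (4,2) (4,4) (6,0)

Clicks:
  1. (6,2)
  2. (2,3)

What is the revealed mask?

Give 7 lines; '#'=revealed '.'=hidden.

Answer: .......
.......
...#.##
.....##
.....##
.######
.######

Derivation:
Click 1 (6,2) count=0: revealed 18 new [(2,5) (2,6) (3,5) (3,6) (4,5) (4,6) (5,1) (5,2) (5,3) (5,4) (5,5) (5,6) (6,1) (6,2) (6,3) (6,4) (6,5) (6,6)] -> total=18
Click 2 (2,3) count=2: revealed 1 new [(2,3)] -> total=19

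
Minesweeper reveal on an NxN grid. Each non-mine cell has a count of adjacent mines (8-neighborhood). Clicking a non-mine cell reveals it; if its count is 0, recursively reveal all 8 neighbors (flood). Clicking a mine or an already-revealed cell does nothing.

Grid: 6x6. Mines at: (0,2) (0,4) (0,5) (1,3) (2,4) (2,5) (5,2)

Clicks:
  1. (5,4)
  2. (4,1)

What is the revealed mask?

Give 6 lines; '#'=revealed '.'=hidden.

Click 1 (5,4) count=0: revealed 9 new [(3,3) (3,4) (3,5) (4,3) (4,4) (4,5) (5,3) (5,4) (5,5)] -> total=9
Click 2 (4,1) count=1: revealed 1 new [(4,1)] -> total=10

Answer: ......
......
......
...###
.#.###
...###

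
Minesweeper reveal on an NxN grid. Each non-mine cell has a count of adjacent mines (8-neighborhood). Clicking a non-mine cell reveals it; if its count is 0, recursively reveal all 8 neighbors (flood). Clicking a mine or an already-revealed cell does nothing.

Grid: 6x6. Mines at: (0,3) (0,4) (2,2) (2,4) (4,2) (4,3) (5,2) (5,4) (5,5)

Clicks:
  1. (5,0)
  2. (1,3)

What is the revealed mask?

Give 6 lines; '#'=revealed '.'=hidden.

Click 1 (5,0) count=0: revealed 14 new [(0,0) (0,1) (0,2) (1,0) (1,1) (1,2) (2,0) (2,1) (3,0) (3,1) (4,0) (4,1) (5,0) (5,1)] -> total=14
Click 2 (1,3) count=4: revealed 1 new [(1,3)] -> total=15

Answer: ###...
####..
##....
##....
##....
##....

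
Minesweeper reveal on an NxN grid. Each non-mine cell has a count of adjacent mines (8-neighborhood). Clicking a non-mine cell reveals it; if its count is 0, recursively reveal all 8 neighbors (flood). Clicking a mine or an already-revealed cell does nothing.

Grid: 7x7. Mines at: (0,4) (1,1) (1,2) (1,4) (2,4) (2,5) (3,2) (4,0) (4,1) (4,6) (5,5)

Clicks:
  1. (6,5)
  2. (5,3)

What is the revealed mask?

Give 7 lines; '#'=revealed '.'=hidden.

Answer: .......
.......
.......
.......
..###..
#####..
######.

Derivation:
Click 1 (6,5) count=1: revealed 1 new [(6,5)] -> total=1
Click 2 (5,3) count=0: revealed 13 new [(4,2) (4,3) (4,4) (5,0) (5,1) (5,2) (5,3) (5,4) (6,0) (6,1) (6,2) (6,3) (6,4)] -> total=14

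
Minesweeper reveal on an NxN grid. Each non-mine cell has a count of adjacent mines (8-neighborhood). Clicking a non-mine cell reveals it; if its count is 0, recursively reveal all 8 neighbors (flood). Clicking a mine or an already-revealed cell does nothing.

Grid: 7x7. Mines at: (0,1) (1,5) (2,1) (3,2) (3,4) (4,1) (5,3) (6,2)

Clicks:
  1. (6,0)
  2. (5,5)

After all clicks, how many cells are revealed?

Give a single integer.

Click 1 (6,0) count=0: revealed 4 new [(5,0) (5,1) (6,0) (6,1)] -> total=4
Click 2 (5,5) count=0: revealed 13 new [(2,5) (2,6) (3,5) (3,6) (4,4) (4,5) (4,6) (5,4) (5,5) (5,6) (6,4) (6,5) (6,6)] -> total=17

Answer: 17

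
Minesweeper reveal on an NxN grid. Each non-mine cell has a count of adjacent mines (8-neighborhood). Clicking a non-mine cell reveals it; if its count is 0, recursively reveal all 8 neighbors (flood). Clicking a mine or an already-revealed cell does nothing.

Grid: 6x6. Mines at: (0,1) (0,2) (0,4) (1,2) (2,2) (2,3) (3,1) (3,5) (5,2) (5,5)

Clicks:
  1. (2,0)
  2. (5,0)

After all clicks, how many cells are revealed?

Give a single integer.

Answer: 5

Derivation:
Click 1 (2,0) count=1: revealed 1 new [(2,0)] -> total=1
Click 2 (5,0) count=0: revealed 4 new [(4,0) (4,1) (5,0) (5,1)] -> total=5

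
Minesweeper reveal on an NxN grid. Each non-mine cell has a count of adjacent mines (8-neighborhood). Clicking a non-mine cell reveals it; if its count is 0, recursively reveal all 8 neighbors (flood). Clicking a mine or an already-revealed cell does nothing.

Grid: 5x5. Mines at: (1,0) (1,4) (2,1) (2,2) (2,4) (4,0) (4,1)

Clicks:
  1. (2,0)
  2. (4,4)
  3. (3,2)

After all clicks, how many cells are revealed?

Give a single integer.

Answer: 7

Derivation:
Click 1 (2,0) count=2: revealed 1 new [(2,0)] -> total=1
Click 2 (4,4) count=0: revealed 6 new [(3,2) (3,3) (3,4) (4,2) (4,3) (4,4)] -> total=7
Click 3 (3,2) count=3: revealed 0 new [(none)] -> total=7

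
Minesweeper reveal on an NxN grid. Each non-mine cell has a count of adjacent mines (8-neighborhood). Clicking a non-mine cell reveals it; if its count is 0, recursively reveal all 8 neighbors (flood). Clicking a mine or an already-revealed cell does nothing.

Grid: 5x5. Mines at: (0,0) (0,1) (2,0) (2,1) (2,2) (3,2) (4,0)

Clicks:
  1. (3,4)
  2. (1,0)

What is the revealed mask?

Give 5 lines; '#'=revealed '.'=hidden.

Click 1 (3,4) count=0: revealed 12 new [(0,2) (0,3) (0,4) (1,2) (1,3) (1,4) (2,3) (2,4) (3,3) (3,4) (4,3) (4,4)] -> total=12
Click 2 (1,0) count=4: revealed 1 new [(1,0)] -> total=13

Answer: ..###
#.###
...##
...##
...##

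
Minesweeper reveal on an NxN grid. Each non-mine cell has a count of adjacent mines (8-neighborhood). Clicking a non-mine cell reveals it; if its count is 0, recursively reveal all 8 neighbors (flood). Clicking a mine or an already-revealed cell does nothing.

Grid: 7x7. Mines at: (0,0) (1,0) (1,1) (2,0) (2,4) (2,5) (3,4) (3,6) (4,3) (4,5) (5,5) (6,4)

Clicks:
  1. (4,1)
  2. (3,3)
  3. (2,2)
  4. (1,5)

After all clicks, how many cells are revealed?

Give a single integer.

Answer: 17

Derivation:
Click 1 (4,1) count=0: revealed 14 new [(3,0) (3,1) (3,2) (4,0) (4,1) (4,2) (5,0) (5,1) (5,2) (5,3) (6,0) (6,1) (6,2) (6,3)] -> total=14
Click 2 (3,3) count=3: revealed 1 new [(3,3)] -> total=15
Click 3 (2,2) count=1: revealed 1 new [(2,2)] -> total=16
Click 4 (1,5) count=2: revealed 1 new [(1,5)] -> total=17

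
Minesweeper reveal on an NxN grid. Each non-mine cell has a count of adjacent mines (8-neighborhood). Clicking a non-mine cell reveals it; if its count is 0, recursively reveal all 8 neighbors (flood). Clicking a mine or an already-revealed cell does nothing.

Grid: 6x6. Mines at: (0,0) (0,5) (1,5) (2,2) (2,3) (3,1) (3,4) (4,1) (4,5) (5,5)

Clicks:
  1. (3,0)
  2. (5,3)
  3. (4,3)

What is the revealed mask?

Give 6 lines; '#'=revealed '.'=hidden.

Answer: ......
......
......
#.....
..###.
..###.

Derivation:
Click 1 (3,0) count=2: revealed 1 new [(3,0)] -> total=1
Click 2 (5,3) count=0: revealed 6 new [(4,2) (4,3) (4,4) (5,2) (5,3) (5,4)] -> total=7
Click 3 (4,3) count=1: revealed 0 new [(none)] -> total=7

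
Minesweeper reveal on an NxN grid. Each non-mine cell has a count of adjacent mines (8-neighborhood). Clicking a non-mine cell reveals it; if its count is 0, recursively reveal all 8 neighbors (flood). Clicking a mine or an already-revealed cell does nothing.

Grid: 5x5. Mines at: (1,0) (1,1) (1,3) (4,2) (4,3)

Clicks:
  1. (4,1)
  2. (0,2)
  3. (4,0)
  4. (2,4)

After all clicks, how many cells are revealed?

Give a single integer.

Answer: 8

Derivation:
Click 1 (4,1) count=1: revealed 1 new [(4,1)] -> total=1
Click 2 (0,2) count=2: revealed 1 new [(0,2)] -> total=2
Click 3 (4,0) count=0: revealed 5 new [(2,0) (2,1) (3,0) (3,1) (4,0)] -> total=7
Click 4 (2,4) count=1: revealed 1 new [(2,4)] -> total=8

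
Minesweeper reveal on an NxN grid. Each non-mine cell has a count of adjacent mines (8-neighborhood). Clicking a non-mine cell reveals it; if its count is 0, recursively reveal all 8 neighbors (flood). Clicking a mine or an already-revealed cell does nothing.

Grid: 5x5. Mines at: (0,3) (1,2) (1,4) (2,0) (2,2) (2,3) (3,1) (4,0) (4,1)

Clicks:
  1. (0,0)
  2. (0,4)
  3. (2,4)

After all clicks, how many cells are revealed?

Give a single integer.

Answer: 6

Derivation:
Click 1 (0,0) count=0: revealed 4 new [(0,0) (0,1) (1,0) (1,1)] -> total=4
Click 2 (0,4) count=2: revealed 1 new [(0,4)] -> total=5
Click 3 (2,4) count=2: revealed 1 new [(2,4)] -> total=6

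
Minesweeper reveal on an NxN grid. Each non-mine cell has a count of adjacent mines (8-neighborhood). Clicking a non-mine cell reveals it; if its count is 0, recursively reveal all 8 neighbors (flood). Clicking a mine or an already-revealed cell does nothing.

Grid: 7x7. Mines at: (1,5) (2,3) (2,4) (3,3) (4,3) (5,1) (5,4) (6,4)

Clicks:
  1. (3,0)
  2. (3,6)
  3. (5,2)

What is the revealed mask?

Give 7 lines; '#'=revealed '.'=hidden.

Click 1 (3,0) count=0: revealed 19 new [(0,0) (0,1) (0,2) (0,3) (0,4) (1,0) (1,1) (1,2) (1,3) (1,4) (2,0) (2,1) (2,2) (3,0) (3,1) (3,2) (4,0) (4,1) (4,2)] -> total=19
Click 2 (3,6) count=0: revealed 10 new [(2,5) (2,6) (3,5) (3,6) (4,5) (4,6) (5,5) (5,6) (6,5) (6,6)] -> total=29
Click 3 (5,2) count=2: revealed 1 new [(5,2)] -> total=30

Answer: #####..
#####..
###..##
###..##
###..##
..#..##
.....##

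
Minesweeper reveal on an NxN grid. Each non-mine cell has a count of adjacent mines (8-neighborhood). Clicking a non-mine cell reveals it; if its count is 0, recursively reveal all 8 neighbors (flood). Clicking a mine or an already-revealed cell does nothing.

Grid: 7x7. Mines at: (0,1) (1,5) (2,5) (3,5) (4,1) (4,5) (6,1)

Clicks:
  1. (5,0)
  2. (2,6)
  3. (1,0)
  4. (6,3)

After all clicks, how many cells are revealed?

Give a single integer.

Answer: 33

Derivation:
Click 1 (5,0) count=2: revealed 1 new [(5,0)] -> total=1
Click 2 (2,6) count=3: revealed 1 new [(2,6)] -> total=2
Click 3 (1,0) count=1: revealed 1 new [(1,0)] -> total=3
Click 4 (6,3) count=0: revealed 30 new [(0,2) (0,3) (0,4) (1,1) (1,2) (1,3) (1,4) (2,0) (2,1) (2,2) (2,3) (2,4) (3,0) (3,1) (3,2) (3,3) (3,4) (4,2) (4,3) (4,4) (5,2) (5,3) (5,4) (5,5) (5,6) (6,2) (6,3) (6,4) (6,5) (6,6)] -> total=33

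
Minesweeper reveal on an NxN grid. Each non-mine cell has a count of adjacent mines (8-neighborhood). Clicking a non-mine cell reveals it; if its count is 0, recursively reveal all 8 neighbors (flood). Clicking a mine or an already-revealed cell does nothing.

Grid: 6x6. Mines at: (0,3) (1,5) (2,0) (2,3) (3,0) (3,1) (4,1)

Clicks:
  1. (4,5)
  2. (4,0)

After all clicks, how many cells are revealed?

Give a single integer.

Answer: 15

Derivation:
Click 1 (4,5) count=0: revealed 14 new [(2,4) (2,5) (3,2) (3,3) (3,4) (3,5) (4,2) (4,3) (4,4) (4,5) (5,2) (5,3) (5,4) (5,5)] -> total=14
Click 2 (4,0) count=3: revealed 1 new [(4,0)] -> total=15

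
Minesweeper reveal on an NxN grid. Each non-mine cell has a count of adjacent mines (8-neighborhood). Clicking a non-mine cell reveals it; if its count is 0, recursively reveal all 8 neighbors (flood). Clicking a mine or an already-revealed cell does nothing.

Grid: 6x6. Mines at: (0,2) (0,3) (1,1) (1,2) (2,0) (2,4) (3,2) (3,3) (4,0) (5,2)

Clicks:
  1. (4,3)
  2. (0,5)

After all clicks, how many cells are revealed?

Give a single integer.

Click 1 (4,3) count=3: revealed 1 new [(4,3)] -> total=1
Click 2 (0,5) count=0: revealed 4 new [(0,4) (0,5) (1,4) (1,5)] -> total=5

Answer: 5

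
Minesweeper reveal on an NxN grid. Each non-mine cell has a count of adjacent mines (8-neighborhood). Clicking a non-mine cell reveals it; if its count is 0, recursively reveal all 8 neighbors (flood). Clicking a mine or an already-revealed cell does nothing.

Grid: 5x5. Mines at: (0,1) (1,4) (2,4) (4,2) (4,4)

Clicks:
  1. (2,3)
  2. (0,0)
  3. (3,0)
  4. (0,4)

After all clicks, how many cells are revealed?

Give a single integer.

Answer: 16

Derivation:
Click 1 (2,3) count=2: revealed 1 new [(2,3)] -> total=1
Click 2 (0,0) count=1: revealed 1 new [(0,0)] -> total=2
Click 3 (3,0) count=0: revealed 13 new [(1,0) (1,1) (1,2) (1,3) (2,0) (2,1) (2,2) (3,0) (3,1) (3,2) (3,3) (4,0) (4,1)] -> total=15
Click 4 (0,4) count=1: revealed 1 new [(0,4)] -> total=16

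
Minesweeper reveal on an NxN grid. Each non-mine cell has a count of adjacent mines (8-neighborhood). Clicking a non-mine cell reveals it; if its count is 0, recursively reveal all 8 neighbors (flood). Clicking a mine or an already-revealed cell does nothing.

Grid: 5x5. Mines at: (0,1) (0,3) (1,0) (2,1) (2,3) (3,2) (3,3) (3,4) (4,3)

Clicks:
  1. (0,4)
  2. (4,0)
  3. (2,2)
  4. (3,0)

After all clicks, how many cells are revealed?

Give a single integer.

Click 1 (0,4) count=1: revealed 1 new [(0,4)] -> total=1
Click 2 (4,0) count=0: revealed 4 new [(3,0) (3,1) (4,0) (4,1)] -> total=5
Click 3 (2,2) count=4: revealed 1 new [(2,2)] -> total=6
Click 4 (3,0) count=1: revealed 0 new [(none)] -> total=6

Answer: 6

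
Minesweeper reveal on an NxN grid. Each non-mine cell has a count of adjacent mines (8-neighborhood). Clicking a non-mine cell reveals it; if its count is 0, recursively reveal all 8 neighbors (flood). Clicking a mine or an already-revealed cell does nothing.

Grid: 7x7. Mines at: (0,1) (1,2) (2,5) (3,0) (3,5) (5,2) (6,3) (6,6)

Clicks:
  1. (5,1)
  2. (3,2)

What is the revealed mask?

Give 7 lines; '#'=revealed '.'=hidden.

Click 1 (5,1) count=1: revealed 1 new [(5,1)] -> total=1
Click 2 (3,2) count=0: revealed 12 new [(2,1) (2,2) (2,3) (2,4) (3,1) (3,2) (3,3) (3,4) (4,1) (4,2) (4,3) (4,4)] -> total=13

Answer: .......
.......
.####..
.####..
.####..
.#.....
.......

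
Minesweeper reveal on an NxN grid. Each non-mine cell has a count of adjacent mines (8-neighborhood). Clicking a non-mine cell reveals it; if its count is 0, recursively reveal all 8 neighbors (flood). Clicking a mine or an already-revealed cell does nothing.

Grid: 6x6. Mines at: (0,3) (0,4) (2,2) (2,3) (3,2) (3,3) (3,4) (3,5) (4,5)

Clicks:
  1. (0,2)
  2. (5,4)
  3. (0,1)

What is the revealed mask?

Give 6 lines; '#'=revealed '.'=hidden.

Click 1 (0,2) count=1: revealed 1 new [(0,2)] -> total=1
Click 2 (5,4) count=1: revealed 1 new [(5,4)] -> total=2
Click 3 (0,1) count=0: revealed 18 new [(0,0) (0,1) (1,0) (1,1) (1,2) (2,0) (2,1) (3,0) (3,1) (4,0) (4,1) (4,2) (4,3) (4,4) (5,0) (5,1) (5,2) (5,3)] -> total=20

Answer: ###...
###...
##....
##....
#####.
#####.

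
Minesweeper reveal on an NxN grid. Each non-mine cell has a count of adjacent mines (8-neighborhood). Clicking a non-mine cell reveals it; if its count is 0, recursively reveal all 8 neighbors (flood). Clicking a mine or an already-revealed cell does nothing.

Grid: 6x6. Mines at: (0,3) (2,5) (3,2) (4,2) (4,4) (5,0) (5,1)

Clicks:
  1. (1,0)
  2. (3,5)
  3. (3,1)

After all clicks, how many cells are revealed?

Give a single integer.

Answer: 14

Derivation:
Click 1 (1,0) count=0: revealed 13 new [(0,0) (0,1) (0,2) (1,0) (1,1) (1,2) (2,0) (2,1) (2,2) (3,0) (3,1) (4,0) (4,1)] -> total=13
Click 2 (3,5) count=2: revealed 1 new [(3,5)] -> total=14
Click 3 (3,1) count=2: revealed 0 new [(none)] -> total=14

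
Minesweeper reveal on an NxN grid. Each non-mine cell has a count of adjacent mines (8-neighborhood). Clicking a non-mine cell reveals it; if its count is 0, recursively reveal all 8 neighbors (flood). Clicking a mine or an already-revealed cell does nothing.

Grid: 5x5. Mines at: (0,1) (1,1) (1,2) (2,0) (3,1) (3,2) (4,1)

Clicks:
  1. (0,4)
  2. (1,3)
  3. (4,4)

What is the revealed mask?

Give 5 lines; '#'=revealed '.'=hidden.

Answer: ...##
...##
...##
...##
...##

Derivation:
Click 1 (0,4) count=0: revealed 10 new [(0,3) (0,4) (1,3) (1,4) (2,3) (2,4) (3,3) (3,4) (4,3) (4,4)] -> total=10
Click 2 (1,3) count=1: revealed 0 new [(none)] -> total=10
Click 3 (4,4) count=0: revealed 0 new [(none)] -> total=10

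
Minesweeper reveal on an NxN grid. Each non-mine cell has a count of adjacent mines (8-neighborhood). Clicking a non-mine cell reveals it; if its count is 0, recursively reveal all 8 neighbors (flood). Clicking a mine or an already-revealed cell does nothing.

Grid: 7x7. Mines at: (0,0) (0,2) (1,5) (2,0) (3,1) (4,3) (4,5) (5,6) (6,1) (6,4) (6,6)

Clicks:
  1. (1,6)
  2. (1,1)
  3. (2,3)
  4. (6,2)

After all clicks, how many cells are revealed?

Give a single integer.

Answer: 12

Derivation:
Click 1 (1,6) count=1: revealed 1 new [(1,6)] -> total=1
Click 2 (1,1) count=3: revealed 1 new [(1,1)] -> total=2
Click 3 (2,3) count=0: revealed 9 new [(1,2) (1,3) (1,4) (2,2) (2,3) (2,4) (3,2) (3,3) (3,4)] -> total=11
Click 4 (6,2) count=1: revealed 1 new [(6,2)] -> total=12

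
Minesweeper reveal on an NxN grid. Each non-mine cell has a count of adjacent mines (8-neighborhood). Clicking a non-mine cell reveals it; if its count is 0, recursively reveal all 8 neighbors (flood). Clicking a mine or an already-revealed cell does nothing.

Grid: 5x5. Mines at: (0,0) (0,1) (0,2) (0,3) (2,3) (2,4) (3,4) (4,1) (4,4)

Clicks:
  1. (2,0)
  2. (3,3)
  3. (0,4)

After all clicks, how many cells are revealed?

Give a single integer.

Answer: 11

Derivation:
Click 1 (2,0) count=0: revealed 9 new [(1,0) (1,1) (1,2) (2,0) (2,1) (2,2) (3,0) (3,1) (3,2)] -> total=9
Click 2 (3,3) count=4: revealed 1 new [(3,3)] -> total=10
Click 3 (0,4) count=1: revealed 1 new [(0,4)] -> total=11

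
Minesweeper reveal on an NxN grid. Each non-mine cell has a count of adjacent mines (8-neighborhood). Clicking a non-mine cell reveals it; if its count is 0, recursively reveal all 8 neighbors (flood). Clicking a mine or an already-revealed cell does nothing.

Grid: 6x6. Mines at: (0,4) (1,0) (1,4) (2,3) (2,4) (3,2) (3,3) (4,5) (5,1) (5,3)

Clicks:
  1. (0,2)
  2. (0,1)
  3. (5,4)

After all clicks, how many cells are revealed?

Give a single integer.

Answer: 7

Derivation:
Click 1 (0,2) count=0: revealed 6 new [(0,1) (0,2) (0,3) (1,1) (1,2) (1,3)] -> total=6
Click 2 (0,1) count=1: revealed 0 new [(none)] -> total=6
Click 3 (5,4) count=2: revealed 1 new [(5,4)] -> total=7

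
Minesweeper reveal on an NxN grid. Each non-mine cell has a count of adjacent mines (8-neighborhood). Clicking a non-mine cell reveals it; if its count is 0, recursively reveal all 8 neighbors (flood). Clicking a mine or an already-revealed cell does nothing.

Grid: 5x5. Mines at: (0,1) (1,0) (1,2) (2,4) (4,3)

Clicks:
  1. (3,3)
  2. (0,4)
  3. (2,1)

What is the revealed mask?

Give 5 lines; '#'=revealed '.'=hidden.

Click 1 (3,3) count=2: revealed 1 new [(3,3)] -> total=1
Click 2 (0,4) count=0: revealed 4 new [(0,3) (0,4) (1,3) (1,4)] -> total=5
Click 3 (2,1) count=2: revealed 1 new [(2,1)] -> total=6

Answer: ...##
...##
.#...
...#.
.....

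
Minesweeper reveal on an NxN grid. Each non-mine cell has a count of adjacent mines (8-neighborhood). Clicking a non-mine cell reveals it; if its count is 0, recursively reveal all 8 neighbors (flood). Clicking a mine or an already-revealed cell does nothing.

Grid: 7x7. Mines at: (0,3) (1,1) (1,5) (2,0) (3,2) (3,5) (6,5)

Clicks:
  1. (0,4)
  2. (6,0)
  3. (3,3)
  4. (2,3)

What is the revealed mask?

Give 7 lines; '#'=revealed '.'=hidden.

Answer: ....#..
.......
...#...
##.#...
#####..
#####..
#####..

Derivation:
Click 1 (0,4) count=2: revealed 1 new [(0,4)] -> total=1
Click 2 (6,0) count=0: revealed 17 new [(3,0) (3,1) (4,0) (4,1) (4,2) (4,3) (4,4) (5,0) (5,1) (5,2) (5,3) (5,4) (6,0) (6,1) (6,2) (6,3) (6,4)] -> total=18
Click 3 (3,3) count=1: revealed 1 new [(3,3)] -> total=19
Click 4 (2,3) count=1: revealed 1 new [(2,3)] -> total=20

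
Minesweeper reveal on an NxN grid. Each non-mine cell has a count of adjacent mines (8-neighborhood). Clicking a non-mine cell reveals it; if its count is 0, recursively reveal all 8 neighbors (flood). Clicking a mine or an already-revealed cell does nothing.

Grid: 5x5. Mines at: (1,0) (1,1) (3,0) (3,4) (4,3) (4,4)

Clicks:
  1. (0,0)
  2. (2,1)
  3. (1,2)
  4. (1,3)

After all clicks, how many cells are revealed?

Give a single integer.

Answer: 11

Derivation:
Click 1 (0,0) count=2: revealed 1 new [(0,0)] -> total=1
Click 2 (2,1) count=3: revealed 1 new [(2,1)] -> total=2
Click 3 (1,2) count=1: revealed 1 new [(1,2)] -> total=3
Click 4 (1,3) count=0: revealed 8 new [(0,2) (0,3) (0,4) (1,3) (1,4) (2,2) (2,3) (2,4)] -> total=11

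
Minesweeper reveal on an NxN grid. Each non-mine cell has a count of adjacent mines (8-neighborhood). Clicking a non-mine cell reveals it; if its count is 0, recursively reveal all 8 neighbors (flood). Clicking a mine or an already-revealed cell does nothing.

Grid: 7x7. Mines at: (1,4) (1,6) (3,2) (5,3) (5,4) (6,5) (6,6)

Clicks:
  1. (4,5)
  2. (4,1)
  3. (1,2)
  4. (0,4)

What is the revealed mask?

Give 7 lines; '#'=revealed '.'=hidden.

Click 1 (4,5) count=1: revealed 1 new [(4,5)] -> total=1
Click 2 (4,1) count=1: revealed 1 new [(4,1)] -> total=2
Click 3 (1,2) count=0: revealed 22 new [(0,0) (0,1) (0,2) (0,3) (1,0) (1,1) (1,2) (1,3) (2,0) (2,1) (2,2) (2,3) (3,0) (3,1) (4,0) (4,2) (5,0) (5,1) (5,2) (6,0) (6,1) (6,2)] -> total=24
Click 4 (0,4) count=1: revealed 1 new [(0,4)] -> total=25

Answer: #####..
####...
####...
##.....
###..#.
###....
###....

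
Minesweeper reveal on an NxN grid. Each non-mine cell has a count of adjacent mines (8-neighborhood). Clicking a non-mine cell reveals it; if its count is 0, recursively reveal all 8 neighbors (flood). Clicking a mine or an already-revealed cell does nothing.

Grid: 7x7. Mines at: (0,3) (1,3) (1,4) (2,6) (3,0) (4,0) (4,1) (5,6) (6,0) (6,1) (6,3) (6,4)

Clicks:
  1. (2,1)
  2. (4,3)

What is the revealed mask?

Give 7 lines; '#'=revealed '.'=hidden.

Answer: .......
.......
.#####.
..####.
..####.
..####.
.......

Derivation:
Click 1 (2,1) count=1: revealed 1 new [(2,1)] -> total=1
Click 2 (4,3) count=0: revealed 16 new [(2,2) (2,3) (2,4) (2,5) (3,2) (3,3) (3,4) (3,5) (4,2) (4,3) (4,4) (4,5) (5,2) (5,3) (5,4) (5,5)] -> total=17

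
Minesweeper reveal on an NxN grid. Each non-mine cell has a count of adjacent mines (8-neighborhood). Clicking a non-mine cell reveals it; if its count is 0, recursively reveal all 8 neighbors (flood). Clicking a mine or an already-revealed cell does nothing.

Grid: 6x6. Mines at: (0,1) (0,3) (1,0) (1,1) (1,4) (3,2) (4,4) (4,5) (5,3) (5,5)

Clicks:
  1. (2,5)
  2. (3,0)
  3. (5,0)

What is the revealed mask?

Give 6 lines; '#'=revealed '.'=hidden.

Click 1 (2,5) count=1: revealed 1 new [(2,5)] -> total=1
Click 2 (3,0) count=0: revealed 10 new [(2,0) (2,1) (3,0) (3,1) (4,0) (4,1) (4,2) (5,0) (5,1) (5,2)] -> total=11
Click 3 (5,0) count=0: revealed 0 new [(none)] -> total=11

Answer: ......
......
##...#
##....
###...
###...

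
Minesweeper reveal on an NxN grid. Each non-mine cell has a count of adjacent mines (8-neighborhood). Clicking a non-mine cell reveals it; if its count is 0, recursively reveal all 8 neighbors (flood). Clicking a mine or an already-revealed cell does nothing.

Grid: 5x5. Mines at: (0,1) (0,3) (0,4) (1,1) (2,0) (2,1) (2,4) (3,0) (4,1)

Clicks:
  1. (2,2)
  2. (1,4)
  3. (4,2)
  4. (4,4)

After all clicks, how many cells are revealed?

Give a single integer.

Answer: 8

Derivation:
Click 1 (2,2) count=2: revealed 1 new [(2,2)] -> total=1
Click 2 (1,4) count=3: revealed 1 new [(1,4)] -> total=2
Click 3 (4,2) count=1: revealed 1 new [(4,2)] -> total=3
Click 4 (4,4) count=0: revealed 5 new [(3,2) (3,3) (3,4) (4,3) (4,4)] -> total=8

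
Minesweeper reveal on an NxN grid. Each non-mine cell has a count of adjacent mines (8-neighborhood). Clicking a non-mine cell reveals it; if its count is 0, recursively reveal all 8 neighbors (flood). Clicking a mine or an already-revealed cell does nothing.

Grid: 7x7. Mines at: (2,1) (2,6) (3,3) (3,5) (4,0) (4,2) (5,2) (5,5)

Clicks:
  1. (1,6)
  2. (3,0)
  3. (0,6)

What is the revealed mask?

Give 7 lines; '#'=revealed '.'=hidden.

Answer: #######
#######
..####.
#......
.......
.......
.......

Derivation:
Click 1 (1,6) count=1: revealed 1 new [(1,6)] -> total=1
Click 2 (3,0) count=2: revealed 1 new [(3,0)] -> total=2
Click 3 (0,6) count=0: revealed 17 new [(0,0) (0,1) (0,2) (0,3) (0,4) (0,5) (0,6) (1,0) (1,1) (1,2) (1,3) (1,4) (1,5) (2,2) (2,3) (2,4) (2,5)] -> total=19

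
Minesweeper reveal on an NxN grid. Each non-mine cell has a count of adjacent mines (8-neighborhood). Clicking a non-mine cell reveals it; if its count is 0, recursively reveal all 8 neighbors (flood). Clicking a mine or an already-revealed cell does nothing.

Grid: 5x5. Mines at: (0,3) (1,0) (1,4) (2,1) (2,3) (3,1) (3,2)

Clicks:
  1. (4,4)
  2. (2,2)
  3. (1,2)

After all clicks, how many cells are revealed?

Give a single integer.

Click 1 (4,4) count=0: revealed 4 new [(3,3) (3,4) (4,3) (4,4)] -> total=4
Click 2 (2,2) count=4: revealed 1 new [(2,2)] -> total=5
Click 3 (1,2) count=3: revealed 1 new [(1,2)] -> total=6

Answer: 6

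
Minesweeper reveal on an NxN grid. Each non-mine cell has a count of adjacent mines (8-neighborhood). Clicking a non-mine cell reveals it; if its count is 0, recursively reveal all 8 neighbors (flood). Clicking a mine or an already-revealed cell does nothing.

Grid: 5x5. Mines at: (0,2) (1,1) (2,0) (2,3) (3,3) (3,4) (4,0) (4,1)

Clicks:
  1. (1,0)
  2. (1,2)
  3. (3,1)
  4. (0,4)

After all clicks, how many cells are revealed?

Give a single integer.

Click 1 (1,0) count=2: revealed 1 new [(1,0)] -> total=1
Click 2 (1,2) count=3: revealed 1 new [(1,2)] -> total=2
Click 3 (3,1) count=3: revealed 1 new [(3,1)] -> total=3
Click 4 (0,4) count=0: revealed 4 new [(0,3) (0,4) (1,3) (1,4)] -> total=7

Answer: 7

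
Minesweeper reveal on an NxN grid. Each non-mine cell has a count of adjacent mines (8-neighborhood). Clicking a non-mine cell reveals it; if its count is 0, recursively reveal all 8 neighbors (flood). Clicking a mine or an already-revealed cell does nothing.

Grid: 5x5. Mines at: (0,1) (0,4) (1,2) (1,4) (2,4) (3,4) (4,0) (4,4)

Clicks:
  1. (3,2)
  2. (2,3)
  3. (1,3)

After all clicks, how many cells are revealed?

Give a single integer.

Click 1 (3,2) count=0: revealed 9 new [(2,1) (2,2) (2,3) (3,1) (3,2) (3,3) (4,1) (4,2) (4,3)] -> total=9
Click 2 (2,3) count=4: revealed 0 new [(none)] -> total=9
Click 3 (1,3) count=4: revealed 1 new [(1,3)] -> total=10

Answer: 10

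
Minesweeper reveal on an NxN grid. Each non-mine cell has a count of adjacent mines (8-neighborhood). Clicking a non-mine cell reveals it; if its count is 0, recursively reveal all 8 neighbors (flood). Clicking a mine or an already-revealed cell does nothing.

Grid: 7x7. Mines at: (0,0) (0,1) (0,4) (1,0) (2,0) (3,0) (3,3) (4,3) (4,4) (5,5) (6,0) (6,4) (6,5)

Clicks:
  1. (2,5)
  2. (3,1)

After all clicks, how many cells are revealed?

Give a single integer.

Answer: 14

Derivation:
Click 1 (2,5) count=0: revealed 13 new [(0,5) (0,6) (1,4) (1,5) (1,6) (2,4) (2,5) (2,6) (3,4) (3,5) (3,6) (4,5) (4,6)] -> total=13
Click 2 (3,1) count=2: revealed 1 new [(3,1)] -> total=14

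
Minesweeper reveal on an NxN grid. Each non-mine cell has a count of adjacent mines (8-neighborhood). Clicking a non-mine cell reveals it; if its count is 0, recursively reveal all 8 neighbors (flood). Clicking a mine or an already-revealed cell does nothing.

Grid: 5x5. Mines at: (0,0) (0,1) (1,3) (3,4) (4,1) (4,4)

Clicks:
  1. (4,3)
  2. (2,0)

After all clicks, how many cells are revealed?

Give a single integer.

Click 1 (4,3) count=2: revealed 1 new [(4,3)] -> total=1
Click 2 (2,0) count=0: revealed 9 new [(1,0) (1,1) (1,2) (2,0) (2,1) (2,2) (3,0) (3,1) (3,2)] -> total=10

Answer: 10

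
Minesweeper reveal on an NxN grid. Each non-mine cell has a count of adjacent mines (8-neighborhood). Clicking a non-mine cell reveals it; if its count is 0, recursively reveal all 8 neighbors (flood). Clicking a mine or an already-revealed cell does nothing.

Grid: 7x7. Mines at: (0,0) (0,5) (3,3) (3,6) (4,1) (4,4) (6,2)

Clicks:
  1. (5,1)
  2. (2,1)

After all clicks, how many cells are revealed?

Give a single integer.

Answer: 18

Derivation:
Click 1 (5,1) count=2: revealed 1 new [(5,1)] -> total=1
Click 2 (2,1) count=0: revealed 17 new [(0,1) (0,2) (0,3) (0,4) (1,0) (1,1) (1,2) (1,3) (1,4) (2,0) (2,1) (2,2) (2,3) (2,4) (3,0) (3,1) (3,2)] -> total=18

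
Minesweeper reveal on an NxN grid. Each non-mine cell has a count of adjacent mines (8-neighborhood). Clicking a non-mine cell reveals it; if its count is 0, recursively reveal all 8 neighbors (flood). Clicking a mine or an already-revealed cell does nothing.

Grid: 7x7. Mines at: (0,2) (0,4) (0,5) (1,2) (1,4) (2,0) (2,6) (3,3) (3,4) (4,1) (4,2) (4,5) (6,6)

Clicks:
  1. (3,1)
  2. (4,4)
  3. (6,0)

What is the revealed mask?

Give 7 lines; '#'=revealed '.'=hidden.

Answer: .......
.......
.......
.#.....
....#..
######.
######.

Derivation:
Click 1 (3,1) count=3: revealed 1 new [(3,1)] -> total=1
Click 2 (4,4) count=3: revealed 1 new [(4,4)] -> total=2
Click 3 (6,0) count=0: revealed 12 new [(5,0) (5,1) (5,2) (5,3) (5,4) (5,5) (6,0) (6,1) (6,2) (6,3) (6,4) (6,5)] -> total=14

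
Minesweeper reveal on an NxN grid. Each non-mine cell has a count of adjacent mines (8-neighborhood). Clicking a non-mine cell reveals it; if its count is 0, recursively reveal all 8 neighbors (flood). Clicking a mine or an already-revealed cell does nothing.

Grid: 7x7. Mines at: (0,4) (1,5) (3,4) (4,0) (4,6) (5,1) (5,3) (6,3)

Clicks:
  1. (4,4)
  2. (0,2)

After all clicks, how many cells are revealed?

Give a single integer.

Answer: 20

Derivation:
Click 1 (4,4) count=2: revealed 1 new [(4,4)] -> total=1
Click 2 (0,2) count=0: revealed 19 new [(0,0) (0,1) (0,2) (0,3) (1,0) (1,1) (1,2) (1,3) (2,0) (2,1) (2,2) (2,3) (3,0) (3,1) (3,2) (3,3) (4,1) (4,2) (4,3)] -> total=20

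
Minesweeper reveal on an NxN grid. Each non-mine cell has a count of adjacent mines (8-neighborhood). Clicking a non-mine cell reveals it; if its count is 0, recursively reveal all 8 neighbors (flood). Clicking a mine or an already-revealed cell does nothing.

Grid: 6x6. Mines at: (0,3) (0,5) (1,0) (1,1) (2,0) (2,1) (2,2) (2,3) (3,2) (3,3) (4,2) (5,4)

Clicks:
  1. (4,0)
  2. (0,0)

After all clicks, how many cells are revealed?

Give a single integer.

Answer: 7

Derivation:
Click 1 (4,0) count=0: revealed 6 new [(3,0) (3,1) (4,0) (4,1) (5,0) (5,1)] -> total=6
Click 2 (0,0) count=2: revealed 1 new [(0,0)] -> total=7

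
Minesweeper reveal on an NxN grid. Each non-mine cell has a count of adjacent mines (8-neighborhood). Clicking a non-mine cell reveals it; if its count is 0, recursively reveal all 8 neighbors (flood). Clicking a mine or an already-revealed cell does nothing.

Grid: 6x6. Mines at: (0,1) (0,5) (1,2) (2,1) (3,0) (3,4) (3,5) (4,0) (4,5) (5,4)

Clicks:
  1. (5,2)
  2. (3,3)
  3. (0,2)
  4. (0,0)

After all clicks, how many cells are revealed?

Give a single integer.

Answer: 11

Derivation:
Click 1 (5,2) count=0: revealed 9 new [(3,1) (3,2) (3,3) (4,1) (4,2) (4,3) (5,1) (5,2) (5,3)] -> total=9
Click 2 (3,3) count=1: revealed 0 new [(none)] -> total=9
Click 3 (0,2) count=2: revealed 1 new [(0,2)] -> total=10
Click 4 (0,0) count=1: revealed 1 new [(0,0)] -> total=11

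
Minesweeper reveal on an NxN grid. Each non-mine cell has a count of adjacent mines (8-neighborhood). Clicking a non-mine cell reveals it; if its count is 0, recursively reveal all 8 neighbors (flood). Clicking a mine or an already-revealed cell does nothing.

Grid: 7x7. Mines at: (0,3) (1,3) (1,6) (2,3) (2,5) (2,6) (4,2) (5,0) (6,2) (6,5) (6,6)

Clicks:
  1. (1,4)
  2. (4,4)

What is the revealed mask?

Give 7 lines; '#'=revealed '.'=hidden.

Answer: .......
....#..
.......
...####
...####
...####
.......

Derivation:
Click 1 (1,4) count=4: revealed 1 new [(1,4)] -> total=1
Click 2 (4,4) count=0: revealed 12 new [(3,3) (3,4) (3,5) (3,6) (4,3) (4,4) (4,5) (4,6) (5,3) (5,4) (5,5) (5,6)] -> total=13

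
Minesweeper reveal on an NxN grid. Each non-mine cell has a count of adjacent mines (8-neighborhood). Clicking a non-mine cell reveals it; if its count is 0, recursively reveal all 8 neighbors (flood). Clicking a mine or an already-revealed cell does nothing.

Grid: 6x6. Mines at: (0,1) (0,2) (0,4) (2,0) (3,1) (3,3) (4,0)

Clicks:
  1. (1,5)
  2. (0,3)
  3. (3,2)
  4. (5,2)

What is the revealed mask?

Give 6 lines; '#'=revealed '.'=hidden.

Click 1 (1,5) count=1: revealed 1 new [(1,5)] -> total=1
Click 2 (0,3) count=2: revealed 1 new [(0,3)] -> total=2
Click 3 (3,2) count=2: revealed 1 new [(3,2)] -> total=3
Click 4 (5,2) count=0: revealed 15 new [(1,4) (2,4) (2,5) (3,4) (3,5) (4,1) (4,2) (4,3) (4,4) (4,5) (5,1) (5,2) (5,3) (5,4) (5,5)] -> total=18

Answer: ...#..
....##
....##
..#.##
.#####
.#####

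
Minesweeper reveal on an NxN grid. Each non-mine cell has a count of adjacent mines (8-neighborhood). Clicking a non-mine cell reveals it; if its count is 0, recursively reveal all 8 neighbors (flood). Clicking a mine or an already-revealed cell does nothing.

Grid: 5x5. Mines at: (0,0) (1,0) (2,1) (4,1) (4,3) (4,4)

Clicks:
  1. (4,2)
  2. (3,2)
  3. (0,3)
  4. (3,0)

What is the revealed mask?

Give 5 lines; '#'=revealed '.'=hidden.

Answer: .####
.####
..###
#.###
..#..

Derivation:
Click 1 (4,2) count=2: revealed 1 new [(4,2)] -> total=1
Click 2 (3,2) count=3: revealed 1 new [(3,2)] -> total=2
Click 3 (0,3) count=0: revealed 13 new [(0,1) (0,2) (0,3) (0,4) (1,1) (1,2) (1,3) (1,4) (2,2) (2,3) (2,4) (3,3) (3,4)] -> total=15
Click 4 (3,0) count=2: revealed 1 new [(3,0)] -> total=16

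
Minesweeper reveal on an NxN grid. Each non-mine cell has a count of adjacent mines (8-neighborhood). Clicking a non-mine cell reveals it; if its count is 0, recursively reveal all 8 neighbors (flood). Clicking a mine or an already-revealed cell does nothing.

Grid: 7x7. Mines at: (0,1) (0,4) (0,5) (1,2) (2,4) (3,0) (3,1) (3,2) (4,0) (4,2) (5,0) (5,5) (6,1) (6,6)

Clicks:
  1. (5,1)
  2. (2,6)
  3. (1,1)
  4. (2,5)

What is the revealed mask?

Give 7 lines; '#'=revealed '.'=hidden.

Click 1 (5,1) count=4: revealed 1 new [(5,1)] -> total=1
Click 2 (2,6) count=0: revealed 8 new [(1,5) (1,6) (2,5) (2,6) (3,5) (3,6) (4,5) (4,6)] -> total=9
Click 3 (1,1) count=2: revealed 1 new [(1,1)] -> total=10
Click 4 (2,5) count=1: revealed 0 new [(none)] -> total=10

Answer: .......
.#...##
.....##
.....##
.....##
.#.....
.......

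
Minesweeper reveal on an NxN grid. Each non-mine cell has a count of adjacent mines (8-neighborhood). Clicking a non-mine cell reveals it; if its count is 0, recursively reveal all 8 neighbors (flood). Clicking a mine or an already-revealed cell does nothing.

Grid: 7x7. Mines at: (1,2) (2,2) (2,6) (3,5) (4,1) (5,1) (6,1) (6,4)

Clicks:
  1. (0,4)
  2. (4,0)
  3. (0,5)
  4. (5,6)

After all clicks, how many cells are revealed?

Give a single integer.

Click 1 (0,4) count=0: revealed 11 new [(0,3) (0,4) (0,5) (0,6) (1,3) (1,4) (1,5) (1,6) (2,3) (2,4) (2,5)] -> total=11
Click 2 (4,0) count=2: revealed 1 new [(4,0)] -> total=12
Click 3 (0,5) count=0: revealed 0 new [(none)] -> total=12
Click 4 (5,6) count=0: revealed 6 new [(4,5) (4,6) (5,5) (5,6) (6,5) (6,6)] -> total=18

Answer: 18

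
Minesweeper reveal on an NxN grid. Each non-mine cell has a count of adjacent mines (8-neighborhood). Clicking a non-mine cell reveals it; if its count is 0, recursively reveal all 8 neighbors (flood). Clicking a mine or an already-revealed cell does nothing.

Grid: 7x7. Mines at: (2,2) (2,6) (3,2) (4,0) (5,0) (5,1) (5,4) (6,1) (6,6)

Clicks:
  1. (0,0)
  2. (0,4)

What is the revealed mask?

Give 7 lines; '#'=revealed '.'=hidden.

Click 1 (0,0) count=0: revealed 27 new [(0,0) (0,1) (0,2) (0,3) (0,4) (0,5) (0,6) (1,0) (1,1) (1,2) (1,3) (1,4) (1,5) (1,6) (2,0) (2,1) (2,3) (2,4) (2,5) (3,0) (3,1) (3,3) (3,4) (3,5) (4,3) (4,4) (4,5)] -> total=27
Click 2 (0,4) count=0: revealed 0 new [(none)] -> total=27

Answer: #######
#######
##.###.
##.###.
...###.
.......
.......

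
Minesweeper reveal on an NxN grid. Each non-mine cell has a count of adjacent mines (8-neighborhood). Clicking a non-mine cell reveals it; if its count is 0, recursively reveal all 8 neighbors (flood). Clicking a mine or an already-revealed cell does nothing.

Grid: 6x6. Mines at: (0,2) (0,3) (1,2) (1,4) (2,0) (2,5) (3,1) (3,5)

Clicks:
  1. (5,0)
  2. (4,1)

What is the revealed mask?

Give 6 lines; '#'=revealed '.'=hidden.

Click 1 (5,0) count=0: revealed 18 new [(2,2) (2,3) (2,4) (3,2) (3,3) (3,4) (4,0) (4,1) (4,2) (4,3) (4,4) (4,5) (5,0) (5,1) (5,2) (5,3) (5,4) (5,5)] -> total=18
Click 2 (4,1) count=1: revealed 0 new [(none)] -> total=18

Answer: ......
......
..###.
..###.
######
######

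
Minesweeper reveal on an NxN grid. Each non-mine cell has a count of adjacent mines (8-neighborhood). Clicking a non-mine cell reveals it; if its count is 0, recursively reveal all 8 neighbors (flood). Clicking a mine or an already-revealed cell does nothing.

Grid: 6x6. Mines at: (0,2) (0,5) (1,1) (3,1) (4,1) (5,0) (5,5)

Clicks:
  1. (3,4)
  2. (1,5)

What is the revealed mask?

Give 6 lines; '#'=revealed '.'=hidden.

Click 1 (3,4) count=0: revealed 19 new [(1,2) (1,3) (1,4) (1,5) (2,2) (2,3) (2,4) (2,5) (3,2) (3,3) (3,4) (3,5) (4,2) (4,3) (4,4) (4,5) (5,2) (5,3) (5,4)] -> total=19
Click 2 (1,5) count=1: revealed 0 new [(none)] -> total=19

Answer: ......
..####
..####
..####
..####
..###.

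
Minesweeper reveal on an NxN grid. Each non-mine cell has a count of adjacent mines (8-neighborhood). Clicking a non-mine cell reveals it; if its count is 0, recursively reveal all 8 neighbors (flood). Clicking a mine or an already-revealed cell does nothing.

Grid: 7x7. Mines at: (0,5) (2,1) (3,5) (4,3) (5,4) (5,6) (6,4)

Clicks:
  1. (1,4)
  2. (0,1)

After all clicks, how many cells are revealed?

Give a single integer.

Answer: 16

Derivation:
Click 1 (1,4) count=1: revealed 1 new [(1,4)] -> total=1
Click 2 (0,1) count=0: revealed 15 new [(0,0) (0,1) (0,2) (0,3) (0,4) (1,0) (1,1) (1,2) (1,3) (2,2) (2,3) (2,4) (3,2) (3,3) (3,4)] -> total=16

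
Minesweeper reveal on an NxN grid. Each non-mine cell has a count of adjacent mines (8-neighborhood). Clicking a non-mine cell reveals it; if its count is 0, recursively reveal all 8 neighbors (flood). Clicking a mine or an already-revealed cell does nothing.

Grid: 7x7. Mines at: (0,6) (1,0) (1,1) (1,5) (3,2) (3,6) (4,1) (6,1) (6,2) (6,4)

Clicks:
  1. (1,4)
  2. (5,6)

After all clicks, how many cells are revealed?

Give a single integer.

Click 1 (1,4) count=1: revealed 1 new [(1,4)] -> total=1
Click 2 (5,6) count=0: revealed 6 new [(4,5) (4,6) (5,5) (5,6) (6,5) (6,6)] -> total=7

Answer: 7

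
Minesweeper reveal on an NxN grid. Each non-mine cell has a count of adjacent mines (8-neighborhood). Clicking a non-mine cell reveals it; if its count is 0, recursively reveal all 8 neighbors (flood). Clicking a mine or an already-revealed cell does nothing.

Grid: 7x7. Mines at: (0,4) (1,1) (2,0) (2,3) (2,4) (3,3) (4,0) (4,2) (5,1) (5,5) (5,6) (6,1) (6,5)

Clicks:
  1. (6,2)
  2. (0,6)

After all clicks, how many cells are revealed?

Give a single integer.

Click 1 (6,2) count=2: revealed 1 new [(6,2)] -> total=1
Click 2 (0,6) count=0: revealed 10 new [(0,5) (0,6) (1,5) (1,6) (2,5) (2,6) (3,5) (3,6) (4,5) (4,6)] -> total=11

Answer: 11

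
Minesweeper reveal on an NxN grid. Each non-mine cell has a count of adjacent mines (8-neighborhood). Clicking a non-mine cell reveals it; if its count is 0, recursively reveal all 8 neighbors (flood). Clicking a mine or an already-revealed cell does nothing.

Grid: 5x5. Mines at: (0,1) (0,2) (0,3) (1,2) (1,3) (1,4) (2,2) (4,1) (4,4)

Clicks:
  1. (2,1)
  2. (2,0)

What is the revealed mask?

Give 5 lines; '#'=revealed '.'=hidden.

Click 1 (2,1) count=2: revealed 1 new [(2,1)] -> total=1
Click 2 (2,0) count=0: revealed 5 new [(1,0) (1,1) (2,0) (3,0) (3,1)] -> total=6

Answer: .....
##...
##...
##...
.....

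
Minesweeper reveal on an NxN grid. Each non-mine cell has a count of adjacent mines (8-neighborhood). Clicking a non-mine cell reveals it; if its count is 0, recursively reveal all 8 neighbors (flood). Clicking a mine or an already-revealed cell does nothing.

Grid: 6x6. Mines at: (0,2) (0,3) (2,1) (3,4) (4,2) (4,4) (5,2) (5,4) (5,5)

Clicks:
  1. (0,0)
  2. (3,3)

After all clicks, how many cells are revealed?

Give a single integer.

Answer: 5

Derivation:
Click 1 (0,0) count=0: revealed 4 new [(0,0) (0,1) (1,0) (1,1)] -> total=4
Click 2 (3,3) count=3: revealed 1 new [(3,3)] -> total=5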